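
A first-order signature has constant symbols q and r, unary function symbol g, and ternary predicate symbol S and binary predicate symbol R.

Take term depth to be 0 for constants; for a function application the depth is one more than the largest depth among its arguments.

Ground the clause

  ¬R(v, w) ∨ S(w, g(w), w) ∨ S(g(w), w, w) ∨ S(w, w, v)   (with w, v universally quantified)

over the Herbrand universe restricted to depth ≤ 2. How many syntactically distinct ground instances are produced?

Ground terms of depth ≤ 2:
  If N_k denotes the number of depth-≤k ground terms, the 2 constants give N_0 = 2, and each function symbol of arity r contributes N_{k-1}^r new terms at level k: N_k = 2 + N_{k-1}.
  N_0 = 2
  N_1 = 2 + 2 = 4
  N_2 = 2 + 4 = 6
So there are 6 ground terms available for substitution.
The body mentions every one of the 2 quantified variables; since ground terms form a free algebra, no two substitutions collapse to the same formula.
Number of ground instances = 6^2 = 36.

36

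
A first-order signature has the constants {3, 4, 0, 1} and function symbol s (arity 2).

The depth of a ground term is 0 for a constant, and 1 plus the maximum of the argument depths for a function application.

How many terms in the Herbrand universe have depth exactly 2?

Let N_k = |{terms of depth ≤ k}|. Then N_0 = 4 and N_k = 4 + N_{k-1}^2 for k ≥ 1 (one summand per function symbol, arity giving the exponent).
N_0 = 4
N_1 = 4 + 4^2 = 20
N_2 = 4 + 20^2 = 404
Terms of depth exactly 2: N_2 − N_1 = 404 − 20 = 384.

384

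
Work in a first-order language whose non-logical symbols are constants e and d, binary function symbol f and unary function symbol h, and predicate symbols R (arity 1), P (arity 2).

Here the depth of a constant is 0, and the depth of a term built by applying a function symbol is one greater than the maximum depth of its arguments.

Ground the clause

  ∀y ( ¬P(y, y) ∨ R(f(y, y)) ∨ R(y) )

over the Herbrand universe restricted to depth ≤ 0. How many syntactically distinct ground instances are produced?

2

Ground terms of depth ≤ 0:
  Let N_k count ground terms of depth at most k. Each non-constant term of depth ≤ k is some function symbol applied to depth-≤(k−1) arguments, giving N_k = 2 + N_{k-1}^2 + N_{k-1}.
  N_0 = 2
  Explicitly: e, d.
So there are 2 ground terms available for substitution.
The variable y ranges independently over the available ground terms, and distinct assignments produce distinct instances.
Number of ground instances = 2.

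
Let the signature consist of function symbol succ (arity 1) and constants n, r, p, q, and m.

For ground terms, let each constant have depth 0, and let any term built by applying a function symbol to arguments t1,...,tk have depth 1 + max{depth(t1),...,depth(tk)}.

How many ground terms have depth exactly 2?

5

Count level by level. With function symbols succ/1, the terms of depth ≤ k are the 5 constants together with each function applied to depth-≤(k−1) tuples, so N_k = 5 + N_{k-1}.
N_0 = 5
N_1 = 5 + 5 = 10
N_2 = 5 + 10 = 15
Terms of depth exactly 2: N_2 − N_1 = 15 − 10 = 5.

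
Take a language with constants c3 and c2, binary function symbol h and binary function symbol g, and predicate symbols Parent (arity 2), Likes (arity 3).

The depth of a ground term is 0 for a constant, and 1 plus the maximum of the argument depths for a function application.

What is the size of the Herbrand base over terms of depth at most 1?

1100

First count ground terms of depth ≤ 1.
Count level by level. With function symbols h/2, g/2, the terms of depth ≤ k are the 2 constants together with each function applied to depth-≤(k−1) tuples, so N_k = 2 + N_{k-1}^2 + N_{k-1}^2.
N_0 = 2
N_1 = 2 + 2^2 + 2^2 = 10
So |H| = 10.
A ground atom is a predicate applied to a tuple of terms from H, so the count is the sum over predicates of |H|^arity:
  Parent: 10^2 = 100;  Likes: 10^3 = 1000
Total ground atoms: 100 + 1000 = 1100.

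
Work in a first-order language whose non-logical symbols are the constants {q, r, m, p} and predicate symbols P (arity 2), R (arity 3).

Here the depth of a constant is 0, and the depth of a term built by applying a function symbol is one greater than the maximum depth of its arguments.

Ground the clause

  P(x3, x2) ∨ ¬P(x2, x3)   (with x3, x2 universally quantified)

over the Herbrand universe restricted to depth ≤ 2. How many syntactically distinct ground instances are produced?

16

Ground terms of depth ≤ 2:
  With no function symbols every ground term is a constant, so there are exactly 4 ground terms at every depth bound.
  N_0 = 4
  N_1 = 4
  N_2 = 4
  Explicitly: q, r, m, p.
So there are 4 ground terms available for substitution.
The clause has 2 distinct variables (x3, x2), each appearing in the body. In the free term algebra distinct substitutions yield syntactically distinct ground instances.
Number of ground instances = 4^2 = 16.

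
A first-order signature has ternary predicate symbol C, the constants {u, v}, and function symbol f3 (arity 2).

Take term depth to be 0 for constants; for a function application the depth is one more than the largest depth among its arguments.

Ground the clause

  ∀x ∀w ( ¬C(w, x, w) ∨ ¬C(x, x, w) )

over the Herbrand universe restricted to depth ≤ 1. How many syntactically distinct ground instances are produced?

Ground terms of depth ≤ 1:
  If N_k denotes the number of depth-≤k ground terms, the 2 constants give N_0 = 2, and each function symbol of arity r contributes N_{k-1}^r new terms at level k: N_k = 2 + N_{k-1}^2.
  N_0 = 2
  N_1 = 2 + 2^2 = 6
  Explicitly: u, v, f3(u, u), f3(u, v), f3(v, u), f3(v, v).
So there are 6 ground terms available for substitution.
Each of x, w ranges independently over the available ground terms, and distinct assignments produce distinct instances.
Number of ground instances = 6^2 = 36.

36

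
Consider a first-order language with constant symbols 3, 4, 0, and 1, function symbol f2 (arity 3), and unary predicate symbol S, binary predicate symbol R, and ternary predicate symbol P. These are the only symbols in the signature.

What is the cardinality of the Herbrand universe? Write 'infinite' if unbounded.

infinite

The signature has at least one function symbol (f2, arity 3) and at least one constant (3).
Iterating f2 gives infinitely many distinct ground terms: 3, f2(3, 3, 3), f2(f2(3, 3, 3), f2(3, 3, 3), f2(3, 3, 3)), ...
So the Herbrand universe is infinite.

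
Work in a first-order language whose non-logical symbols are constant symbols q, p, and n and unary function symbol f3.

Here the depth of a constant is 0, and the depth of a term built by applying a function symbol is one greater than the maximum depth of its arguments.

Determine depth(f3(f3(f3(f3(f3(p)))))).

5

depth(f3(p)) = 1 + depth(p) = 1 + 0 = 1
depth(f3(f3(p))) = 1 + depth(f3(p)) = 1 + 1 = 2
depth(f3(f3(f3(p)))) = 1 + depth(f3(f3(p))) = 1 + 2 = 3
depth(f3(f3(f3(f3(p))))) = 1 + depth(f3(f3(f3(p)))) = 1 + 3 = 4
depth(f3(f3(f3(f3(f3(p)))))) = 1 + depth(f3(f3(f3(f3(p))))) = 1 + 4 = 5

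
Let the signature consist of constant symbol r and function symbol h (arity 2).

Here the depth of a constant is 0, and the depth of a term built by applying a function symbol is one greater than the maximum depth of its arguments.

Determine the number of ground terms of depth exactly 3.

21

If N_k denotes the number of depth-≤k ground terms, the 1 constant gives N_0 = 1, and each function symbol of arity r contributes N_{k-1}^r new terms at level k: N_k = 1 + N_{k-1}^2.
N_0 = 1
N_1 = 1 + 1^2 = 2
N_2 = 1 + 2^2 = 5
N_3 = 1 + 5^2 = 26
Terms of depth exactly 3: N_3 − N_2 = 26 − 5 = 21.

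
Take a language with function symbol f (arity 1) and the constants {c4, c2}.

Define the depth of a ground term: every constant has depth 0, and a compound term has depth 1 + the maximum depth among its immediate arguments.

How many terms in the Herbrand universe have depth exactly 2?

Write N_k for the number of ground terms of depth ≤ k. A term of depth ≤ k is either a constant or a function symbol applied to arguments of depth ≤ k−1, so N_k = 2 + N_{k-1}.
N_0 = 2
N_1 = 2 + 2 = 4
N_2 = 2 + 4 = 6
Terms of depth exactly 2: N_2 − N_1 = 6 − 4 = 2.

2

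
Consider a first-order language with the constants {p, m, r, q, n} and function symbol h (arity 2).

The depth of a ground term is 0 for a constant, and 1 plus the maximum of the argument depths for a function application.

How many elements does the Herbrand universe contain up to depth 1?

Count level by level. With function symbols h/2, the terms of depth ≤ k are the 5 constants together with each function applied to depth-≤(k−1) tuples, so N_k = 5 + N_{k-1}^2.
N_0 = 5
N_1 = 5 + 5^2 = 30

30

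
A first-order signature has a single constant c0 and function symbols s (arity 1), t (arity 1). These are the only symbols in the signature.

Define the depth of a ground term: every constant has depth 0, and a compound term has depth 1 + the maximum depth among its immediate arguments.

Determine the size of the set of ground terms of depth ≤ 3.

15

Count level by level. With function symbols s/1, t/1, the terms of depth ≤ k are the 1 constant together with each function applied to depth-≤(k−1) tuples, so N_k = 1 + N_{k-1} + N_{k-1}.
N_0 = 1
N_1 = 1 + 1 + 1 = 3
N_2 = 1 + 3 + 3 = 7
N_3 = 1 + 7 + 7 = 15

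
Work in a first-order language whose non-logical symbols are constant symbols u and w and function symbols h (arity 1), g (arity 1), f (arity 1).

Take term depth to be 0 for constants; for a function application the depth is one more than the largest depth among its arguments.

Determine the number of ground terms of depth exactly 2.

18

Let N_k count ground terms of depth at most k. Each non-constant term of depth ≤ k is some function symbol applied to depth-≤(k−1) arguments, giving N_k = 2 + N_{k-1} + N_{k-1} + N_{k-1}.
N_0 = 2
N_1 = 2 + 2 + 2 + 2 = 8
N_2 = 2 + 8 + 8 + 8 = 26
Terms of depth exactly 2: N_2 − N_1 = 26 − 8 = 18.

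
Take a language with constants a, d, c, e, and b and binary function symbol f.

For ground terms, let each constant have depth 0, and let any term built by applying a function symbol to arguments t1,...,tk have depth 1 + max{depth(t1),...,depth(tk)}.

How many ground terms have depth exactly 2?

Let N_k count ground terms of depth at most k. Each non-constant term of depth ≤ k is some function symbol applied to depth-≤(k−1) arguments, giving N_k = 5 + N_{k-1}^2.
N_0 = 5
N_1 = 5 + 5^2 = 30
N_2 = 5 + 30^2 = 905
Terms of depth exactly 2: N_2 − N_1 = 905 − 30 = 875.

875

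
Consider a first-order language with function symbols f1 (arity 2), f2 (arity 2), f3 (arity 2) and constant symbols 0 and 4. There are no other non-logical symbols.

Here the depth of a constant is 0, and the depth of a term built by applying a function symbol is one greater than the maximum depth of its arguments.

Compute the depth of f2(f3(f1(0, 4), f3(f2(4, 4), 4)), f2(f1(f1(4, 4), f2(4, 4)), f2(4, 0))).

depth(f1(0, 4)) = 1 + max(0, 0) = 1
depth(f2(4, 4)) = 1 + max(0, 0) = 1
depth(f3(f2(4, 4), 4)) = 1 + max(1, 0) = 2
depth(f3(f1(0, 4), f3(f2(4, 4), 4))) = 1 + max(1, 2) = 3
depth(f1(4, 4)) = 1 + max(0, 0) = 1
depth(f1(f1(4, 4), f2(4, 4))) = 1 + max(1, 1) = 2
depth(f2(4, 0)) = 1 + max(0, 0) = 1
depth(f2(f1(f1(4, 4), f2(4, 4)), f2(4, 0))) = 1 + max(2, 1) = 3
depth(f2(f3(f1(0, 4), f3(f2(4, 4), 4)), f2(f1(f1(4, 4), f2(4, 4)), f2(4, 0)))) = 1 + max(3, 3) = 4

4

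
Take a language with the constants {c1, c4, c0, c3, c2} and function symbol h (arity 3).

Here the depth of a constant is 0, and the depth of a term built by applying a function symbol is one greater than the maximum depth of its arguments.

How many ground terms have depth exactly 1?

125

Let N_k count ground terms of depth at most k. Each non-constant term of depth ≤ k is some function symbol applied to depth-≤(k−1) arguments, giving N_k = 5 + N_{k-1}^3.
N_0 = 5
N_1 = 5 + 5^3 = 130
Terms of depth exactly 1: N_1 − N_0 = 130 − 5 = 125.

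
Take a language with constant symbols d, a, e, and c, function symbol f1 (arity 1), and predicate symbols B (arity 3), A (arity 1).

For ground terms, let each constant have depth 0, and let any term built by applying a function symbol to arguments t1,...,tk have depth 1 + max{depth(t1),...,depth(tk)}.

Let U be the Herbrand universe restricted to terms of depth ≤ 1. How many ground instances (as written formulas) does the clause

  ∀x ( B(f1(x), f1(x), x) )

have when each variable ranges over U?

Ground terms of depth ≤ 1:
  Write N_k for the number of ground terms of depth ≤ k. A term of depth ≤ k is either a constant or a function symbol applied to arguments of depth ≤ k−1, so N_k = 4 + N_{k-1}.
  N_0 = 4
  N_1 = 4 + 4 = 8
  Explicitly: d, a, e, c, f1(d), f1(a), f1(e), f1(c).
So there are 8 ground terms available for substitution.
The body mentions the single quantified variable x; since ground terms form a free algebra, no two substitutions collapse to the same formula.
Number of ground instances = 8.

8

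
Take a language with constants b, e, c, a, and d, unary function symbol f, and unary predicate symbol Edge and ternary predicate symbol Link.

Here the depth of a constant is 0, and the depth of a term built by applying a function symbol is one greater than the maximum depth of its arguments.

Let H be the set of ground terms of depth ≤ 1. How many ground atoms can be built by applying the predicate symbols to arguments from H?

First count ground terms of depth ≤ 1.
If N_k denotes the number of depth-≤k ground terms, the 5 constants give N_0 = 5, and each function symbol of arity r contributes N_{k-1}^r new terms at level k: N_k = 5 + N_{k-1}.
N_0 = 5
N_1 = 5 + 5 = 10
Explicitly: b, e, c, a, d, f(b), f(e), f(c), f(a), f(d).
So |H| = 10.
A ground atom is a predicate applied to a tuple of terms from H, so the count is the sum over predicates of |H|^arity:
  Edge: 10;  Link: 10^3 = 1000
Total ground atoms: 10 + 1000 = 1010.

1010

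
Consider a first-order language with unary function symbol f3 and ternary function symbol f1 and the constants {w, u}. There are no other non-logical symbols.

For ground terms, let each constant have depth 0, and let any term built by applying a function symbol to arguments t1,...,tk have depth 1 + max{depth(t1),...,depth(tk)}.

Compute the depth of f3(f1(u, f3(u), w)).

3

depth(f3(u)) = 1 + depth(u) = 1 + 0 = 1
depth(f1(u, f3(u), w)) = 1 + max(0, 1, 0) = 2
depth(f3(f1(u, f3(u), w))) = 1 + depth(f1(u, f3(u), w)) = 1 + 2 = 3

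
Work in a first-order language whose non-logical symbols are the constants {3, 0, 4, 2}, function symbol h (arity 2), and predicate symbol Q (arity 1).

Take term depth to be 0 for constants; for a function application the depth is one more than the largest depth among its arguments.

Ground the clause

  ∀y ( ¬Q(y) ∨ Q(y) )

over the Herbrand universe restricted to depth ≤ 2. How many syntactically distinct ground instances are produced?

404

Ground terms of depth ≤ 2:
  If N_k denotes the number of depth-≤k ground terms, the 4 constants give N_0 = 4, and each function symbol of arity r contributes N_{k-1}^r new terms at level k: N_k = 4 + N_{k-1}^2.
  N_0 = 4
  N_1 = 4 + 4^2 = 20
  N_2 = 4 + 20^2 = 404
So there are 404 ground terms available for substitution.
There is 1 variable to instantiate (y),  occurring in at least one literal, so different choices give different ground instances.
Number of ground instances = 404.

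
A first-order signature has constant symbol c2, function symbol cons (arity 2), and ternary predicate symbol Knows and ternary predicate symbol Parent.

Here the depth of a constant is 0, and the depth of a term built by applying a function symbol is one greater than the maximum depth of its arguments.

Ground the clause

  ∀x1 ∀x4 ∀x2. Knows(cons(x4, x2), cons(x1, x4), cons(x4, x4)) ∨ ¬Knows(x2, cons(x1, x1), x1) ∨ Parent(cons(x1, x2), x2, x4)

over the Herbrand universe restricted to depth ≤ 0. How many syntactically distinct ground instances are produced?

Ground terms of depth ≤ 0:
  If N_k denotes the number of depth-≤k ground terms, the 1 constant gives N_0 = 1, and each function symbol of arity r contributes N_{k-1}^r new terms at level k: N_k = 1 + N_{k-1}^2.
  N_0 = 1
So there is exactly 1 ground term available for substitution.
The body mentions every one of the 3 quantified variables; since ground terms form a free algebra, no two substitutions collapse to the same formula.
Number of ground instances = 1^3 = 1.

1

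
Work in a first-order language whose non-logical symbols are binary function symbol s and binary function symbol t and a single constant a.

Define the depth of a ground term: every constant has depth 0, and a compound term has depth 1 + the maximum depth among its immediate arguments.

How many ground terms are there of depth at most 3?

723

Let N_k count ground terms of depth at most k. Each non-constant term of depth ≤ k is some function symbol applied to depth-≤(k−1) arguments, giving N_k = 1 + N_{k-1}^2 + N_{k-1}^2.
N_0 = 1
N_1 = 1 + 1^2 + 1^2 = 3
N_2 = 1 + 3^2 + 3^2 = 19
N_3 = 1 + 19^2 + 19^2 = 723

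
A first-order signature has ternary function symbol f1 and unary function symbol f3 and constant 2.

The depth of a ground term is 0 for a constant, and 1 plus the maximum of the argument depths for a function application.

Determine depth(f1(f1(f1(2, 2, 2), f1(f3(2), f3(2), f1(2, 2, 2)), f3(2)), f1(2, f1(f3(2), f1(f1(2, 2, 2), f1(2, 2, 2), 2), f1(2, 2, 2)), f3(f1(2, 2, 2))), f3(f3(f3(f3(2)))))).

5

depth(f1(2, 2, 2)) = 1 + max(0, 0, 0) = 1
depth(f3(2)) = 1 + depth(2) = 1 + 0 = 1
depth(f1(f3(2), f3(2), f1(2, 2, 2))) = 1 + max(1, 1, 1) = 2
depth(f1(f1(2, 2, 2), f1(f3(2), f3(2), f1(2, 2, 2)), f3(2))) = 1 + max(1, 2, 1) = 3
depth(f1(f1(2, 2, 2), f1(2, 2, 2), 2)) = 1 + max(1, 1, 0) = 2
depth(f1(f3(2), f1(f1(2, 2, 2), f1(2, 2, 2), 2), f1(2, 2, 2))) = 1 + max(1, 2, 1) = 3
depth(f3(f1(2, 2, 2))) = 1 + depth(f1(2, 2, 2)) = 1 + 1 = 2
depth(f1(2, f1(f3(2), f1(f1(2, 2, 2), f1(2, 2, 2), 2), f1(2, 2, 2)), f3(f1(2, 2, 2)))) = 1 + max(0, 3, 2) = 4
depth(f3(f3(2))) = 1 + depth(f3(2)) = 1 + 1 = 2
depth(f3(f3(f3(2)))) = 1 + depth(f3(f3(2))) = 1 + 2 = 3
depth(f3(f3(f3(f3(2))))) = 1 + depth(f3(f3(f3(2)))) = 1 + 3 = 4
depth(f1(f1(f1(2, 2, 2), f1(f3(2), f3(2), f1(2, 2, 2)), f3(2)), f1(2, f1(f3(2), f1(f1(2, 2, 2), f1(2, 2, 2), 2), f1(2, 2, 2)), f3(f1(2, 2, 2))), f3(f3(f3(f3(2)))))) = 1 + max(3, 4, 4) = 5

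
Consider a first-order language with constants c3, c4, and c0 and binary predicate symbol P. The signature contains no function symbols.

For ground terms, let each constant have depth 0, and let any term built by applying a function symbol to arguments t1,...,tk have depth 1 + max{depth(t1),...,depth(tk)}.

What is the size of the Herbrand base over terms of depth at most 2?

9

First count ground terms of depth ≤ 2.
With no function symbols every ground term is a constant, so there are exactly 3 ground terms at every depth bound.
N_0 = 3
N_1 = 3
N_2 = 3
Explicitly: c3, c4, c0.
So |H| = 3.
Each predicate of arity r yields |H|^r ground atoms (one per choice of an r-tuple from H):
  P: 3^2 = 9
Total ground atoms: 9.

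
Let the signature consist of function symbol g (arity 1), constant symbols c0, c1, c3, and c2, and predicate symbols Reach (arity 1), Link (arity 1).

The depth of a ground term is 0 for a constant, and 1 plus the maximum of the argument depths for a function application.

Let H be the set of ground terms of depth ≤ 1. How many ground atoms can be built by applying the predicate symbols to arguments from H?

16

First count ground terms of depth ≤ 1.
Write N_k for the number of ground terms of depth ≤ k. A term of depth ≤ k is either a constant or a function symbol applied to arguments of depth ≤ k−1, so N_k = 4 + N_{k-1}.
N_0 = 4
N_1 = 4 + 4 = 8
So |H| = 8.
Each predicate of arity r yields |H|^r ground atoms (one per choice of an r-tuple from H):
  Reach: 8;  Link: 8
Total ground atoms: 8 + 8 = 16.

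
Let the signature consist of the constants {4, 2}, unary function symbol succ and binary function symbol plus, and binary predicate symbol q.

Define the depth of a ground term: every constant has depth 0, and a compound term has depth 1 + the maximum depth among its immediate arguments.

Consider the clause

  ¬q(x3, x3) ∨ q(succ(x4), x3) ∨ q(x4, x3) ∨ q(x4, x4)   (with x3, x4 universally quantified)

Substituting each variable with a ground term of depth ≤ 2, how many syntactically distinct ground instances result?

5476

Ground terms of depth ≤ 2:
  If N_k denotes the number of depth-≤k ground terms, the 2 constants give N_0 = 2, and each function symbol of arity r contributes N_{k-1}^r new terms at level k: N_k = 2 + N_{k-1} + N_{k-1}^2.
  N_0 = 2
  N_1 = 2 + 2 + 2^2 = 8
  N_2 = 2 + 8 + 8^2 = 74
So there are 74 ground terms available for substitution.
Each of x3, x4 ranges independently over the available ground terms, and distinct assignments produce distinct instances.
Number of ground instances = 74^2 = 5476.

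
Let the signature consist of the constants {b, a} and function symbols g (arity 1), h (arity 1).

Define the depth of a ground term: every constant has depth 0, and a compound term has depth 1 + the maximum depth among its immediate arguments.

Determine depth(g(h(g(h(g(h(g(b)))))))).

depth(g(b)) = 1 + depth(b) = 1 + 0 = 1
depth(h(g(b))) = 1 + depth(g(b)) = 1 + 1 = 2
depth(g(h(g(b)))) = 1 + depth(h(g(b))) = 1 + 2 = 3
depth(h(g(h(g(b))))) = 1 + depth(g(h(g(b)))) = 1 + 3 = 4
depth(g(h(g(h(g(b)))))) = 1 + depth(h(g(h(g(b))))) = 1 + 4 = 5
depth(h(g(h(g(h(g(b))))))) = 1 + depth(g(h(g(h(g(b)))))) = 1 + 5 = 6
depth(g(h(g(h(g(h(g(b)))))))) = 1 + depth(h(g(h(g(h(g(b))))))) = 1 + 6 = 7

7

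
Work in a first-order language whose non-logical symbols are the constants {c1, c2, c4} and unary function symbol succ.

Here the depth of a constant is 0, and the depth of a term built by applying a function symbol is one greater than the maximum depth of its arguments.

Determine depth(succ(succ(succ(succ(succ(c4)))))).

depth(succ(c4)) = 1 + depth(c4) = 1 + 0 = 1
depth(succ(succ(c4))) = 1 + depth(succ(c4)) = 1 + 1 = 2
depth(succ(succ(succ(c4)))) = 1 + depth(succ(succ(c4))) = 1 + 2 = 3
depth(succ(succ(succ(succ(c4))))) = 1 + depth(succ(succ(succ(c4)))) = 1 + 3 = 4
depth(succ(succ(succ(succ(succ(c4)))))) = 1 + depth(succ(succ(succ(succ(c4))))) = 1 + 4 = 5

5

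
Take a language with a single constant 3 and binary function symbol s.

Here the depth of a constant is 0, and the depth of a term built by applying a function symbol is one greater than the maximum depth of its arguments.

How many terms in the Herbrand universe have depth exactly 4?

Write N_k for the number of ground terms of depth ≤ k. A term of depth ≤ k is either a constant or a function symbol applied to arguments of depth ≤ k−1, so N_k = 1 + N_{k-1}^2.
N_0 = 1
N_1 = 1 + 1^2 = 2
N_2 = 1 + 2^2 = 5
N_3 = 1 + 5^2 = 26
N_4 = 1 + 26^2 = 677
Terms of depth exactly 4: N_4 − N_3 = 677 − 26 = 651.

651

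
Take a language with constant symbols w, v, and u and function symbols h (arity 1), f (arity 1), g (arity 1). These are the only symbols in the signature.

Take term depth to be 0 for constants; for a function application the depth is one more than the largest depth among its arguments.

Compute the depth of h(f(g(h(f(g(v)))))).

depth(g(v)) = 1 + depth(v) = 1 + 0 = 1
depth(f(g(v))) = 1 + depth(g(v)) = 1 + 1 = 2
depth(h(f(g(v)))) = 1 + depth(f(g(v))) = 1 + 2 = 3
depth(g(h(f(g(v))))) = 1 + depth(h(f(g(v)))) = 1 + 3 = 4
depth(f(g(h(f(g(v)))))) = 1 + depth(g(h(f(g(v))))) = 1 + 4 = 5
depth(h(f(g(h(f(g(v))))))) = 1 + depth(f(g(h(f(g(v)))))) = 1 + 5 = 6

6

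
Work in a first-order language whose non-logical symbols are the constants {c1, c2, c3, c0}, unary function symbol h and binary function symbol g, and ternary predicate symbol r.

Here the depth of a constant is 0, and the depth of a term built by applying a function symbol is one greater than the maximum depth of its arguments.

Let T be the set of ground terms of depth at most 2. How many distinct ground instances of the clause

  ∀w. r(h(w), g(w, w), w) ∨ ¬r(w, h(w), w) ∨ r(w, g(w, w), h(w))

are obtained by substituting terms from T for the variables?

Ground terms of depth ≤ 2:
  Let N_k count ground terms of depth at most k. Each non-constant term of depth ≤ k is some function symbol applied to depth-≤(k−1) arguments, giving N_k = 4 + N_{k-1} + N_{k-1}^2.
  N_0 = 4
  N_1 = 4 + 4 + 4^2 = 24
  N_2 = 4 + 24 + 24^2 = 604
So there are 604 ground terms available for substitution.
The variable w ranges independently over the available ground terms, and distinct assignments produce distinct instances.
Number of ground instances = 604.

604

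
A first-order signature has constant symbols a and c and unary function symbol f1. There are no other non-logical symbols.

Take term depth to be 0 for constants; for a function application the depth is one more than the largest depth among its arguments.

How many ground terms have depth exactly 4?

2

Write N_k for the number of ground terms of depth ≤ k. A term of depth ≤ k is either a constant or a function symbol applied to arguments of depth ≤ k−1, so N_k = 2 + N_{k-1}.
N_0 = 2
N_1 = 2 + 2 = 4
N_2 = 2 + 4 = 6
N_3 = 2 + 6 = 8
N_4 = 2 + 8 = 10
Terms of depth exactly 4: N_4 − N_3 = 10 − 8 = 2.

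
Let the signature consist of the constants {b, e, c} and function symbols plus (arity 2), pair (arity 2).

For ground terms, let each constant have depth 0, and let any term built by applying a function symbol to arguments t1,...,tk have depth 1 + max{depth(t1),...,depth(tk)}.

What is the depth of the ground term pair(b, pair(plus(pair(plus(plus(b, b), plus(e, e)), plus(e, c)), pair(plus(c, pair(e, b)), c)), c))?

6

depth(plus(b, b)) = 1 + max(0, 0) = 1
depth(plus(e, e)) = 1 + max(0, 0) = 1
depth(plus(plus(b, b), plus(e, e))) = 1 + max(1, 1) = 2
depth(plus(e, c)) = 1 + max(0, 0) = 1
depth(pair(plus(plus(b, b), plus(e, e)), plus(e, c))) = 1 + max(2, 1) = 3
depth(pair(e, b)) = 1 + max(0, 0) = 1
depth(plus(c, pair(e, b))) = 1 + max(0, 1) = 2
depth(pair(plus(c, pair(e, b)), c)) = 1 + max(2, 0) = 3
depth(plus(pair(plus(plus(b, b), plus(e, e)), plus(e, c)), pair(plus(c, pair(e, b)), c))) = 1 + max(3, 3) = 4
depth(pair(plus(pair(plus(plus(b, b), plus(e, e)), plus(e, c)), pair(plus(c, pair(e, b)), c)), c)) = 1 + max(4, 0) = 5
depth(pair(b, pair(plus(pair(plus(plus(b, b), plus(e, e)), plus(e, c)), pair(plus(c, pair(e, b)), c)), c))) = 1 + max(0, 5) = 6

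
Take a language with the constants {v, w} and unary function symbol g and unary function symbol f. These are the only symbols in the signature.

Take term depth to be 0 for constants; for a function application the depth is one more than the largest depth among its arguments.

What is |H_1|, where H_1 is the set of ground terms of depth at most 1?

6

Write N_k for the number of ground terms of depth ≤ k. A term of depth ≤ k is either a constant or a function symbol applied to arguments of depth ≤ k−1, so N_k = 2 + N_{k-1} + N_{k-1}.
N_0 = 2
N_1 = 2 + 2 + 2 = 6
Explicitly: v, w, g(v), g(w), f(v), f(w).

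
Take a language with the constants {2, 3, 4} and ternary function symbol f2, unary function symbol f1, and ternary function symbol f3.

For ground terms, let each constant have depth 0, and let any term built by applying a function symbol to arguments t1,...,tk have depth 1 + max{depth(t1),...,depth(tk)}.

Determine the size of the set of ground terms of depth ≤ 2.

Write N_k for the number of ground terms of depth ≤ k. A term of depth ≤ k is either a constant or a function symbol applied to arguments of depth ≤ k−1, so N_k = 3 + N_{k-1}^3 + N_{k-1} + N_{k-1}^3.
N_0 = 3
N_1 = 3 + 3^3 + 3 + 3^3 = 60
N_2 = 3 + 60^3 + 60 + 60^3 = 432063

432063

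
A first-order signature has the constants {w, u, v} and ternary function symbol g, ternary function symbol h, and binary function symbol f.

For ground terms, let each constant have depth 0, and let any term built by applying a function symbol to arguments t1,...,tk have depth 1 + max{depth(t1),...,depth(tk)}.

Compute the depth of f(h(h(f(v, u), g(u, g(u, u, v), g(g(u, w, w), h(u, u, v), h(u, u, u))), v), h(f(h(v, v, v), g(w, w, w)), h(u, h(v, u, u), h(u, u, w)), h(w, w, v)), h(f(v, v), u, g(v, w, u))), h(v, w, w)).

6

depth(f(v, u)) = 1 + max(0, 0) = 1
depth(g(u, u, v)) = 1 + max(0, 0, 0) = 1
depth(g(u, w, w)) = 1 + max(0, 0, 0) = 1
depth(h(u, u, v)) = 1 + max(0, 0, 0) = 1
depth(h(u, u, u)) = 1 + max(0, 0, 0) = 1
depth(g(g(u, w, w), h(u, u, v), h(u, u, u))) = 1 + max(1, 1, 1) = 2
depth(g(u, g(u, u, v), g(g(u, w, w), h(u, u, v), h(u, u, u)))) = 1 + max(0, 1, 2) = 3
depth(h(f(v, u), g(u, g(u, u, v), g(g(u, w, w), h(u, u, v), h(u, u, u))), v)) = 1 + max(1, 3, 0) = 4
depth(h(v, v, v)) = 1 + max(0, 0, 0) = 1
depth(g(w, w, w)) = 1 + max(0, 0, 0) = 1
depth(f(h(v, v, v), g(w, w, w))) = 1 + max(1, 1) = 2
depth(h(v, u, u)) = 1 + max(0, 0, 0) = 1
depth(h(u, u, w)) = 1 + max(0, 0, 0) = 1
depth(h(u, h(v, u, u), h(u, u, w))) = 1 + max(0, 1, 1) = 2
depth(h(w, w, v)) = 1 + max(0, 0, 0) = 1
depth(h(f(h(v, v, v), g(w, w, w)), h(u, h(v, u, u), h(u, u, w)), h(w, w, v))) = 1 + max(2, 2, 1) = 3
depth(f(v, v)) = 1 + max(0, 0) = 1
depth(g(v, w, u)) = 1 + max(0, 0, 0) = 1
depth(h(f(v, v), u, g(v, w, u))) = 1 + max(1, 0, 1) = 2
depth(h(h(f(v, u), g(u, g(u, u, v), g(g(u, w, w), h(u, u, v), h(u, u, u))), v), h(f(h(v, v, v), g(w, w, w)), h(u, h(v, u, u), h(u, u, w)), h(w, w, v)), h(f(v, v), u, g(v, w, u)))) = 1 + max(4, 3, 2) = 5
depth(h(v, w, w)) = 1 + max(0, 0, 0) = 1
depth(f(h(h(f(v, u), g(u, g(u, u, v), g(g(u, w, w), h(u, u, v), h(u, u, u))), v), h(f(h(v, v, v), g(w, w, w)), h(u, h(v, u, u), h(u, u, w)), h(w, w, v)), h(f(v, v), u, g(v, w, u))), h(v, w, w))) = 1 + max(5, 1) = 6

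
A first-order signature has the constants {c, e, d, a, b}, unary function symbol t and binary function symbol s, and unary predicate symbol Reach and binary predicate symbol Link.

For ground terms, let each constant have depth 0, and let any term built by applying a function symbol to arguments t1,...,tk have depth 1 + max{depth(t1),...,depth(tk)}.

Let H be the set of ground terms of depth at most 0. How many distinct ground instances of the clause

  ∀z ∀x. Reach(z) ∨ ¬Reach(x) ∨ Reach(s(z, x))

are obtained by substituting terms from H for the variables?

25

Ground terms of depth ≤ 0:
  Let N_k = |{terms of depth ≤ k}|. Then N_0 = 5 and N_k = 5 + N_{k-1} + N_{k-1}^2 for k ≥ 1 (one summand per function symbol, arity giving the exponent).
  N_0 = 5
  Explicitly: c, e, d, a, b.
So there are 5 ground terms available for substitution.
The body mentions every one of the 2 quantified variables; since ground terms form a free algebra, no two substitutions collapse to the same formula.
Number of ground instances = 5^2 = 25.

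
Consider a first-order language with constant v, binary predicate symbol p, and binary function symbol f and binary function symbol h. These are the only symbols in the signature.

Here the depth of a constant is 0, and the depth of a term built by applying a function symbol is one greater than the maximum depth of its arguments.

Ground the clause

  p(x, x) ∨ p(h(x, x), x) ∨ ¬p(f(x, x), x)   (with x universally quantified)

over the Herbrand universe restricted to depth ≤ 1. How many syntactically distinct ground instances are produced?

Ground terms of depth ≤ 1:
  Let N_k count ground terms of depth at most k. Each non-constant term of depth ≤ k is some function symbol applied to depth-≤(k−1) arguments, giving N_k = 1 + N_{k-1}^2 + N_{k-1}^2.
  N_0 = 1
  N_1 = 1 + 1^2 + 1^2 = 3
  Explicitly: v, f(v, v), h(v, v).
So there are 3 ground terms available for substitution.
The clause has 1 distinct variable (x), which appears in the body. In the free term algebra distinct substitutions yield syntactically distinct ground instances.
Number of ground instances = 3.

3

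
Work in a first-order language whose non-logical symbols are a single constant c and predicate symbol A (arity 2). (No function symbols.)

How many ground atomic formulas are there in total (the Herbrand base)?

With no function symbols, the Herbrand universe is just the 1 constant.
Ground atoms per predicate: A: 1^2 = 1.
Herbrand base size = 1 = 1.

1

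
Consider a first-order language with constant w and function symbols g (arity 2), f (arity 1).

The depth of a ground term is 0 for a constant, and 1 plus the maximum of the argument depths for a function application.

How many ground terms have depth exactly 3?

170

Write N_k for the number of ground terms of depth ≤ k. A term of depth ≤ k is either a constant or a function symbol applied to arguments of depth ≤ k−1, so N_k = 1 + N_{k-1}^2 + N_{k-1}.
N_0 = 1
N_1 = 1 + 1^2 + 1 = 3
N_2 = 1 + 3^2 + 3 = 13
N_3 = 1 + 13^2 + 13 = 183
Terms of depth exactly 3: N_3 − N_2 = 183 − 13 = 170.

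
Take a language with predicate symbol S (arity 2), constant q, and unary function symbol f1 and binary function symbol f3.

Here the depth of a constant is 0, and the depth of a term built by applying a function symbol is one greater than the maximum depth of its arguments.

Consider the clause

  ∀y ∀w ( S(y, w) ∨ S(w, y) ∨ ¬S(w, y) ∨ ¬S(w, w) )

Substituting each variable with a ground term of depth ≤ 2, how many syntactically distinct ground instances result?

Ground terms of depth ≤ 2:
  Let N_k = |{terms of depth ≤ k}|. Then N_0 = 1 and N_k = 1 + N_{k-1} + N_{k-1}^2 for k ≥ 1 (one summand per function symbol, arity giving the exponent).
  N_0 = 1
  N_1 = 1 + 1 + 1^2 = 3
  N_2 = 1 + 3 + 3^2 = 13
So there are 13 ground terms available for substitution.
The body mentions every one of the 2 quantified variables; since ground terms form a free algebra, no two substitutions collapse to the same formula.
Number of ground instances = 13^2 = 169.

169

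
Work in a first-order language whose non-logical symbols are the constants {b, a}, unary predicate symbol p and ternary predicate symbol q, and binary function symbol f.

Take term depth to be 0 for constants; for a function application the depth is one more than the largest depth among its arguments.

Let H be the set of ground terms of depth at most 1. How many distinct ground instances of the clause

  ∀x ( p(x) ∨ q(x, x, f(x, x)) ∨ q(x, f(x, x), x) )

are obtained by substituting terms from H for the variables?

Ground terms of depth ≤ 1:
  Let N_k = |{terms of depth ≤ k}|. Then N_0 = 2 and N_k = 2 + N_{k-1}^2 for k ≥ 1 (one summand per function symbol, arity giving the exponent).
  N_0 = 2
  N_1 = 2 + 2^2 = 6
So there are 6 ground terms available for substitution.
The clause has 1 distinct variable (x), which appears in the body. In the free term algebra distinct substitutions yield syntactically distinct ground instances.
Number of ground instances = 6.

6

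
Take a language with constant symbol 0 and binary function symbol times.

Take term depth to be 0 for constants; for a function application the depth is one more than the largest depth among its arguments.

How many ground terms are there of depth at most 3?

26

Write N_k for the number of ground terms of depth ≤ k. A term of depth ≤ k is either a constant or a function symbol applied to arguments of depth ≤ k−1, so N_k = 1 + N_{k-1}^2.
N_0 = 1
N_1 = 1 + 1^2 = 2
N_2 = 1 + 2^2 = 5
N_3 = 1 + 5^2 = 26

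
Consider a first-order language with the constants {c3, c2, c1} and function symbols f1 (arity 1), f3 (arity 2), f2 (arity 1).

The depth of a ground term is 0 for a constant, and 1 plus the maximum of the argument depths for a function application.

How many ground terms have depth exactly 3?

132135

Count level by level. With function symbols f1/1, f3/2, f2/1, the terms of depth ≤ k are the 3 constants together with each function applied to depth-≤(k−1) tuples, so N_k = 3 + N_{k-1} + N_{k-1}^2 + N_{k-1}.
N_0 = 3
N_1 = 3 + 3 + 3^2 + 3 = 18
N_2 = 3 + 18 + 18^2 + 18 = 363
N_3 = 3 + 363 + 363^2 + 363 = 132498
Terms of depth exactly 3: N_3 − N_2 = 132498 − 363 = 132135.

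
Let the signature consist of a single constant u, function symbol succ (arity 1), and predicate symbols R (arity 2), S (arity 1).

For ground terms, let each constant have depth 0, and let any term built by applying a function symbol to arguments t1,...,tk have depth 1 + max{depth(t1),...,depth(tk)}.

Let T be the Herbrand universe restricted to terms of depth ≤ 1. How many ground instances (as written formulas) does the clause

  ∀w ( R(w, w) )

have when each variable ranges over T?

2

Ground terms of depth ≤ 1:
  If N_k denotes the number of depth-≤k ground terms, the 1 constant gives N_0 = 1, and each function symbol of arity r contributes N_{k-1}^r new terms at level k: N_k = 1 + N_{k-1}.
  N_0 = 1
  N_1 = 1 + 1 = 2
So there are 2 ground terms available for substitution.
The body mentions the single quantified variable w; since ground terms form a free algebra, no two substitutions collapse to the same formula.
Number of ground instances = 2.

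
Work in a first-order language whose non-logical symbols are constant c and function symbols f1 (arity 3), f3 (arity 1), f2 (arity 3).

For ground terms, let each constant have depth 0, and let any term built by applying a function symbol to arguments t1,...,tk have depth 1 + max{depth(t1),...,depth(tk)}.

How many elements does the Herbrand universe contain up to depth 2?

Write N_k for the number of ground terms of depth ≤ k. A term of depth ≤ k is either a constant or a function symbol applied to arguments of depth ≤ k−1, so N_k = 1 + N_{k-1}^3 + N_{k-1} + N_{k-1}^3.
N_0 = 1
N_1 = 1 + 1^3 + 1 + 1^3 = 4
N_2 = 1 + 4^3 + 4 + 4^3 = 133

133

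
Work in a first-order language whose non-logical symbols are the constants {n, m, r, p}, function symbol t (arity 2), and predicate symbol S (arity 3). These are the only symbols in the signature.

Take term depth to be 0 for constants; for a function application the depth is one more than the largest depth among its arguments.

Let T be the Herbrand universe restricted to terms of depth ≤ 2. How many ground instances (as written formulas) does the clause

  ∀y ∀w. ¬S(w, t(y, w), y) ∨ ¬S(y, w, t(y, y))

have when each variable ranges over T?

Ground terms of depth ≤ 2:
  If N_k denotes the number of depth-≤k ground terms, the 4 constants give N_0 = 4, and each function symbol of arity r contributes N_{k-1}^r new terms at level k: N_k = 4 + N_{k-1}^2.
  N_0 = 4
  N_1 = 4 + 4^2 = 20
  N_2 = 4 + 20^2 = 404
So there are 404 ground terms available for substitution.
There are 2 variables to instantiate (y, w), each occurring in at least one literal, so different choices give different ground instances.
Number of ground instances = 404^2 = 163216.

163216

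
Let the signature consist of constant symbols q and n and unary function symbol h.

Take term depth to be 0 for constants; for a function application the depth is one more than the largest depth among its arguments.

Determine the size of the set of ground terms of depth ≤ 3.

8

Let N_k = |{terms of depth ≤ k}|. Then N_0 = 2 and N_k = 2 + N_{k-1} for k ≥ 1 (one summand per function symbol, arity giving the exponent).
N_0 = 2
N_1 = 2 + 2 = 4
N_2 = 2 + 4 = 6
N_3 = 2 + 6 = 8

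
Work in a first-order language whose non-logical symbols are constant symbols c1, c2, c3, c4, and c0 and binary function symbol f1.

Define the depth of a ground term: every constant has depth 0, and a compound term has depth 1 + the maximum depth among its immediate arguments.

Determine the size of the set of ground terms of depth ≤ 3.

Let N_k = |{terms of depth ≤ k}|. Then N_0 = 5 and N_k = 5 + N_{k-1}^2 for k ≥ 1 (one summand per function symbol, arity giving the exponent).
N_0 = 5
N_1 = 5 + 5^2 = 30
N_2 = 5 + 30^2 = 905
N_3 = 5 + 905^2 = 819030

819030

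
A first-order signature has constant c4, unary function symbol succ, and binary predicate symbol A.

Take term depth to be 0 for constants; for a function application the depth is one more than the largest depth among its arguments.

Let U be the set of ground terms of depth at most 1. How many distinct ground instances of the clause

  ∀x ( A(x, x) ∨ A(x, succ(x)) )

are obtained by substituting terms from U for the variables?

2

Ground terms of depth ≤ 1:
  If N_k denotes the number of depth-≤k ground terms, the 1 constant gives N_0 = 1, and each function symbol of arity r contributes N_{k-1}^r new terms at level k: N_k = 1 + N_{k-1}.
  N_0 = 1
  N_1 = 1 + 1 = 2
  Explicitly: c4, succ(c4).
So there are 2 ground terms available for substitution.
The variable x ranges independently over the available ground terms, and distinct assignments produce distinct instances.
Number of ground instances = 2.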